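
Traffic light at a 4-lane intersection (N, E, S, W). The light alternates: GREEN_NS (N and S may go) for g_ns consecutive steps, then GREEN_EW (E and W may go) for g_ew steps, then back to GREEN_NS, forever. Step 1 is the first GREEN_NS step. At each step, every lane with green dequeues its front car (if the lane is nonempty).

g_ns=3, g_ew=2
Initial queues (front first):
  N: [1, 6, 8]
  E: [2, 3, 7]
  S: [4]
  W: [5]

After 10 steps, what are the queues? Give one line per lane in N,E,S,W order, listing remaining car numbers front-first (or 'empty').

Step 1 [NS]: N:car1-GO,E:wait,S:car4-GO,W:wait | queues: N=2 E=3 S=0 W=1
Step 2 [NS]: N:car6-GO,E:wait,S:empty,W:wait | queues: N=1 E=3 S=0 W=1
Step 3 [NS]: N:car8-GO,E:wait,S:empty,W:wait | queues: N=0 E=3 S=0 W=1
Step 4 [EW]: N:wait,E:car2-GO,S:wait,W:car5-GO | queues: N=0 E=2 S=0 W=0
Step 5 [EW]: N:wait,E:car3-GO,S:wait,W:empty | queues: N=0 E=1 S=0 W=0
Step 6 [NS]: N:empty,E:wait,S:empty,W:wait | queues: N=0 E=1 S=0 W=0
Step 7 [NS]: N:empty,E:wait,S:empty,W:wait | queues: N=0 E=1 S=0 W=0
Step 8 [NS]: N:empty,E:wait,S:empty,W:wait | queues: N=0 E=1 S=0 W=0
Step 9 [EW]: N:wait,E:car7-GO,S:wait,W:empty | queues: N=0 E=0 S=0 W=0

N: empty
E: empty
S: empty
W: empty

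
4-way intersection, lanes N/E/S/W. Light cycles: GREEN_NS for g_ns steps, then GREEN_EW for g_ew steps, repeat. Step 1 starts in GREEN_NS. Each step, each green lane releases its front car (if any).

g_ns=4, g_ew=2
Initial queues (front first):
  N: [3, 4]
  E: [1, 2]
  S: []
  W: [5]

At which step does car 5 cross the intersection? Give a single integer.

Step 1 [NS]: N:car3-GO,E:wait,S:empty,W:wait | queues: N=1 E=2 S=0 W=1
Step 2 [NS]: N:car4-GO,E:wait,S:empty,W:wait | queues: N=0 E=2 S=0 W=1
Step 3 [NS]: N:empty,E:wait,S:empty,W:wait | queues: N=0 E=2 S=0 W=1
Step 4 [NS]: N:empty,E:wait,S:empty,W:wait | queues: N=0 E=2 S=0 W=1
Step 5 [EW]: N:wait,E:car1-GO,S:wait,W:car5-GO | queues: N=0 E=1 S=0 W=0
Step 6 [EW]: N:wait,E:car2-GO,S:wait,W:empty | queues: N=0 E=0 S=0 W=0
Car 5 crosses at step 5

5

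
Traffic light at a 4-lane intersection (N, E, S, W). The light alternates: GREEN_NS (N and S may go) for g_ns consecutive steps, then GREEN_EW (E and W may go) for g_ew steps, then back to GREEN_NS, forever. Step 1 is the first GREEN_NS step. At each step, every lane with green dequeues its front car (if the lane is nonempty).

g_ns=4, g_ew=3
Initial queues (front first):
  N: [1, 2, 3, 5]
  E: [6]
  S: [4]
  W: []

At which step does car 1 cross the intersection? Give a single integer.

Step 1 [NS]: N:car1-GO,E:wait,S:car4-GO,W:wait | queues: N=3 E=1 S=0 W=0
Step 2 [NS]: N:car2-GO,E:wait,S:empty,W:wait | queues: N=2 E=1 S=0 W=0
Step 3 [NS]: N:car3-GO,E:wait,S:empty,W:wait | queues: N=1 E=1 S=0 W=0
Step 4 [NS]: N:car5-GO,E:wait,S:empty,W:wait | queues: N=0 E=1 S=0 W=0
Step 5 [EW]: N:wait,E:car6-GO,S:wait,W:empty | queues: N=0 E=0 S=0 W=0
Car 1 crosses at step 1

1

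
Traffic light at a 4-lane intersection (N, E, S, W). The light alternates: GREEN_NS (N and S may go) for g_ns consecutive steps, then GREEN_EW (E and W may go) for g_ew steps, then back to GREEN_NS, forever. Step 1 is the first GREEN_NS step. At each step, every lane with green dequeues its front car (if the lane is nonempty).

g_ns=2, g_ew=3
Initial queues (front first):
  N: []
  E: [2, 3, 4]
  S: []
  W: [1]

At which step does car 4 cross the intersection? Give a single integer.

Step 1 [NS]: N:empty,E:wait,S:empty,W:wait | queues: N=0 E=3 S=0 W=1
Step 2 [NS]: N:empty,E:wait,S:empty,W:wait | queues: N=0 E=3 S=0 W=1
Step 3 [EW]: N:wait,E:car2-GO,S:wait,W:car1-GO | queues: N=0 E=2 S=0 W=0
Step 4 [EW]: N:wait,E:car3-GO,S:wait,W:empty | queues: N=0 E=1 S=0 W=0
Step 5 [EW]: N:wait,E:car4-GO,S:wait,W:empty | queues: N=0 E=0 S=0 W=0
Car 4 crosses at step 5

5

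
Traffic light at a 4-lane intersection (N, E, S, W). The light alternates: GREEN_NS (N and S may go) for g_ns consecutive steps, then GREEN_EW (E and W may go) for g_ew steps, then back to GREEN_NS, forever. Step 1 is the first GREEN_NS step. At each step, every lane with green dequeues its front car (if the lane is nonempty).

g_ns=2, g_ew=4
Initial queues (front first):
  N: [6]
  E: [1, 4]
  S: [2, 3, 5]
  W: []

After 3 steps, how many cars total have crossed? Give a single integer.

Step 1 [NS]: N:car6-GO,E:wait,S:car2-GO,W:wait | queues: N=0 E=2 S=2 W=0
Step 2 [NS]: N:empty,E:wait,S:car3-GO,W:wait | queues: N=0 E=2 S=1 W=0
Step 3 [EW]: N:wait,E:car1-GO,S:wait,W:empty | queues: N=0 E=1 S=1 W=0
Cars crossed by step 3: 4

Answer: 4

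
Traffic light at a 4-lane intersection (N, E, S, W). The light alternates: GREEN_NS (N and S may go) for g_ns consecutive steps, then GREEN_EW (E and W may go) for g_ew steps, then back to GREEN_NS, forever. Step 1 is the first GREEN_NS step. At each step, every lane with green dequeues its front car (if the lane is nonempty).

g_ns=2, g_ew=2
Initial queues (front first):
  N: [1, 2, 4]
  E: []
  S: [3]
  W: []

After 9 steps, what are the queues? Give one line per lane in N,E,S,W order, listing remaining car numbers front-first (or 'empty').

Step 1 [NS]: N:car1-GO,E:wait,S:car3-GO,W:wait | queues: N=2 E=0 S=0 W=0
Step 2 [NS]: N:car2-GO,E:wait,S:empty,W:wait | queues: N=1 E=0 S=0 W=0
Step 3 [EW]: N:wait,E:empty,S:wait,W:empty | queues: N=1 E=0 S=0 W=0
Step 4 [EW]: N:wait,E:empty,S:wait,W:empty | queues: N=1 E=0 S=0 W=0
Step 5 [NS]: N:car4-GO,E:wait,S:empty,W:wait | queues: N=0 E=0 S=0 W=0

N: empty
E: empty
S: empty
W: empty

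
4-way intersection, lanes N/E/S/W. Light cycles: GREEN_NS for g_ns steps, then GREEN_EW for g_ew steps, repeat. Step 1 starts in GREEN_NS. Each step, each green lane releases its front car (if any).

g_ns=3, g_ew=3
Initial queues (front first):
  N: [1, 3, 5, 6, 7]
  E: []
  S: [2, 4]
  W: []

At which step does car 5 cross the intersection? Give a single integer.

Step 1 [NS]: N:car1-GO,E:wait,S:car2-GO,W:wait | queues: N=4 E=0 S=1 W=0
Step 2 [NS]: N:car3-GO,E:wait,S:car4-GO,W:wait | queues: N=3 E=0 S=0 W=0
Step 3 [NS]: N:car5-GO,E:wait,S:empty,W:wait | queues: N=2 E=0 S=0 W=0
Step 4 [EW]: N:wait,E:empty,S:wait,W:empty | queues: N=2 E=0 S=0 W=0
Step 5 [EW]: N:wait,E:empty,S:wait,W:empty | queues: N=2 E=0 S=0 W=0
Step 6 [EW]: N:wait,E:empty,S:wait,W:empty | queues: N=2 E=0 S=0 W=0
Step 7 [NS]: N:car6-GO,E:wait,S:empty,W:wait | queues: N=1 E=0 S=0 W=0
Step 8 [NS]: N:car7-GO,E:wait,S:empty,W:wait | queues: N=0 E=0 S=0 W=0
Car 5 crosses at step 3

3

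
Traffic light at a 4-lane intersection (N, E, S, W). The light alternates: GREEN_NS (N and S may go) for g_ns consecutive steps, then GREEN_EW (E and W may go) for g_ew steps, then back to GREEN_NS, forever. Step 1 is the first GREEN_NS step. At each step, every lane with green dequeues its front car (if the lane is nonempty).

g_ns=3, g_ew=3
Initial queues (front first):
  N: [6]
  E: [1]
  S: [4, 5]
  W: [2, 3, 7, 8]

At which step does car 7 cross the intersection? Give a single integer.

Step 1 [NS]: N:car6-GO,E:wait,S:car4-GO,W:wait | queues: N=0 E=1 S=1 W=4
Step 2 [NS]: N:empty,E:wait,S:car5-GO,W:wait | queues: N=0 E=1 S=0 W=4
Step 3 [NS]: N:empty,E:wait,S:empty,W:wait | queues: N=0 E=1 S=0 W=4
Step 4 [EW]: N:wait,E:car1-GO,S:wait,W:car2-GO | queues: N=0 E=0 S=0 W=3
Step 5 [EW]: N:wait,E:empty,S:wait,W:car3-GO | queues: N=0 E=0 S=0 W=2
Step 6 [EW]: N:wait,E:empty,S:wait,W:car7-GO | queues: N=0 E=0 S=0 W=1
Step 7 [NS]: N:empty,E:wait,S:empty,W:wait | queues: N=0 E=0 S=0 W=1
Step 8 [NS]: N:empty,E:wait,S:empty,W:wait | queues: N=0 E=0 S=0 W=1
Step 9 [NS]: N:empty,E:wait,S:empty,W:wait | queues: N=0 E=0 S=0 W=1
Step 10 [EW]: N:wait,E:empty,S:wait,W:car8-GO | queues: N=0 E=0 S=0 W=0
Car 7 crosses at step 6

6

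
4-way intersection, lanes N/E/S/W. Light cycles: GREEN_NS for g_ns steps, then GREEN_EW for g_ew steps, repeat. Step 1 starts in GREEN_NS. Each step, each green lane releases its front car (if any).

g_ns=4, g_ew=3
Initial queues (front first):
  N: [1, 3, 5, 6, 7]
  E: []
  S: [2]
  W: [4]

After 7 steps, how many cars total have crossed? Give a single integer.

Answer: 6

Derivation:
Step 1 [NS]: N:car1-GO,E:wait,S:car2-GO,W:wait | queues: N=4 E=0 S=0 W=1
Step 2 [NS]: N:car3-GO,E:wait,S:empty,W:wait | queues: N=3 E=0 S=0 W=1
Step 3 [NS]: N:car5-GO,E:wait,S:empty,W:wait | queues: N=2 E=0 S=0 W=1
Step 4 [NS]: N:car6-GO,E:wait,S:empty,W:wait | queues: N=1 E=0 S=0 W=1
Step 5 [EW]: N:wait,E:empty,S:wait,W:car4-GO | queues: N=1 E=0 S=0 W=0
Step 6 [EW]: N:wait,E:empty,S:wait,W:empty | queues: N=1 E=0 S=0 W=0
Step 7 [EW]: N:wait,E:empty,S:wait,W:empty | queues: N=1 E=0 S=0 W=0
Cars crossed by step 7: 6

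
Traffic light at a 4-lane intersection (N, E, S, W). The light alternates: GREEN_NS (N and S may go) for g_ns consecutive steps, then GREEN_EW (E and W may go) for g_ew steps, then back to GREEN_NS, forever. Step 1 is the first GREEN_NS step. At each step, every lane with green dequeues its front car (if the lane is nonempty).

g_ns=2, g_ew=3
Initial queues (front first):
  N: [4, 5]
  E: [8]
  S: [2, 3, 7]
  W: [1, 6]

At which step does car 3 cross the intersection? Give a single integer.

Step 1 [NS]: N:car4-GO,E:wait,S:car2-GO,W:wait | queues: N=1 E=1 S=2 W=2
Step 2 [NS]: N:car5-GO,E:wait,S:car3-GO,W:wait | queues: N=0 E=1 S=1 W=2
Step 3 [EW]: N:wait,E:car8-GO,S:wait,W:car1-GO | queues: N=0 E=0 S=1 W=1
Step 4 [EW]: N:wait,E:empty,S:wait,W:car6-GO | queues: N=0 E=0 S=1 W=0
Step 5 [EW]: N:wait,E:empty,S:wait,W:empty | queues: N=0 E=0 S=1 W=0
Step 6 [NS]: N:empty,E:wait,S:car7-GO,W:wait | queues: N=0 E=0 S=0 W=0
Car 3 crosses at step 2

2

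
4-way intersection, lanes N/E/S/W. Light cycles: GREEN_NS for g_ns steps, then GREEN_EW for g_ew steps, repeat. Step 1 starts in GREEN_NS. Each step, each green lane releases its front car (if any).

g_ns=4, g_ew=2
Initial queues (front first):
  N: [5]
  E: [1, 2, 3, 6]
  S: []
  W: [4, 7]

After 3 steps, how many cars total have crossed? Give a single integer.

Step 1 [NS]: N:car5-GO,E:wait,S:empty,W:wait | queues: N=0 E=4 S=0 W=2
Step 2 [NS]: N:empty,E:wait,S:empty,W:wait | queues: N=0 E=4 S=0 W=2
Step 3 [NS]: N:empty,E:wait,S:empty,W:wait | queues: N=0 E=4 S=0 W=2
Cars crossed by step 3: 1

Answer: 1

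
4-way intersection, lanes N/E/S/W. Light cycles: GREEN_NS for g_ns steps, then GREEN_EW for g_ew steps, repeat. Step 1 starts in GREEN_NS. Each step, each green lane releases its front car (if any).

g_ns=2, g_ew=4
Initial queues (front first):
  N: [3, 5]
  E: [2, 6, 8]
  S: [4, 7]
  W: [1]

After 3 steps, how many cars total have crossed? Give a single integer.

Answer: 6

Derivation:
Step 1 [NS]: N:car3-GO,E:wait,S:car4-GO,W:wait | queues: N=1 E=3 S=1 W=1
Step 2 [NS]: N:car5-GO,E:wait,S:car7-GO,W:wait | queues: N=0 E=3 S=0 W=1
Step 3 [EW]: N:wait,E:car2-GO,S:wait,W:car1-GO | queues: N=0 E=2 S=0 W=0
Cars crossed by step 3: 6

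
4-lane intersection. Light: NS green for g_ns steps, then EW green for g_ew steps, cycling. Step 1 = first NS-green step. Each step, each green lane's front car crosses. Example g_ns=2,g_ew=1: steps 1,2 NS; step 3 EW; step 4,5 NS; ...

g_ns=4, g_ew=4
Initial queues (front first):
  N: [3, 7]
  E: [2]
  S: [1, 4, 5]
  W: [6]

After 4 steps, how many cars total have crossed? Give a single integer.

Answer: 5

Derivation:
Step 1 [NS]: N:car3-GO,E:wait,S:car1-GO,W:wait | queues: N=1 E=1 S=2 W=1
Step 2 [NS]: N:car7-GO,E:wait,S:car4-GO,W:wait | queues: N=0 E=1 S=1 W=1
Step 3 [NS]: N:empty,E:wait,S:car5-GO,W:wait | queues: N=0 E=1 S=0 W=1
Step 4 [NS]: N:empty,E:wait,S:empty,W:wait | queues: N=0 E=1 S=0 W=1
Cars crossed by step 4: 5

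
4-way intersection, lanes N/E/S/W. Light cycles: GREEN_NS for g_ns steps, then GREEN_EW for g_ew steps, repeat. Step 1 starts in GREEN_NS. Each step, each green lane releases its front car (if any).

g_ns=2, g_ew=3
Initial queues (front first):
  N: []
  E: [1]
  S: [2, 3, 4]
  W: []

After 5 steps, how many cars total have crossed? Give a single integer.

Answer: 3

Derivation:
Step 1 [NS]: N:empty,E:wait,S:car2-GO,W:wait | queues: N=0 E=1 S=2 W=0
Step 2 [NS]: N:empty,E:wait,S:car3-GO,W:wait | queues: N=0 E=1 S=1 W=0
Step 3 [EW]: N:wait,E:car1-GO,S:wait,W:empty | queues: N=0 E=0 S=1 W=0
Step 4 [EW]: N:wait,E:empty,S:wait,W:empty | queues: N=0 E=0 S=1 W=0
Step 5 [EW]: N:wait,E:empty,S:wait,W:empty | queues: N=0 E=0 S=1 W=0
Cars crossed by step 5: 3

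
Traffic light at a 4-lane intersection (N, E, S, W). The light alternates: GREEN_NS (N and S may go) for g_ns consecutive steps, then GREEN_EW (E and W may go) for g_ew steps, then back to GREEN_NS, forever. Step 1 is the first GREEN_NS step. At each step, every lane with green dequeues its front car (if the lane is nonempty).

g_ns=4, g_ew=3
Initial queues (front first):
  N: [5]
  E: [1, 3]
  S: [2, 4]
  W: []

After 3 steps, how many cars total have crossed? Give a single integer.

Answer: 3

Derivation:
Step 1 [NS]: N:car5-GO,E:wait,S:car2-GO,W:wait | queues: N=0 E=2 S=1 W=0
Step 2 [NS]: N:empty,E:wait,S:car4-GO,W:wait | queues: N=0 E=2 S=0 W=0
Step 3 [NS]: N:empty,E:wait,S:empty,W:wait | queues: N=0 E=2 S=0 W=0
Cars crossed by step 3: 3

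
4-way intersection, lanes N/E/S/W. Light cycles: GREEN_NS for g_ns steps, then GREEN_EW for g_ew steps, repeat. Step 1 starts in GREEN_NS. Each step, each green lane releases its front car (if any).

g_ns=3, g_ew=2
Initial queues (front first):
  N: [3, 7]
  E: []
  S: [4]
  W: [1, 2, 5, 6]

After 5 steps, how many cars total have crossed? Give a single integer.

Step 1 [NS]: N:car3-GO,E:wait,S:car4-GO,W:wait | queues: N=1 E=0 S=0 W=4
Step 2 [NS]: N:car7-GO,E:wait,S:empty,W:wait | queues: N=0 E=0 S=0 W=4
Step 3 [NS]: N:empty,E:wait,S:empty,W:wait | queues: N=0 E=0 S=0 W=4
Step 4 [EW]: N:wait,E:empty,S:wait,W:car1-GO | queues: N=0 E=0 S=0 W=3
Step 5 [EW]: N:wait,E:empty,S:wait,W:car2-GO | queues: N=0 E=0 S=0 W=2
Cars crossed by step 5: 5

Answer: 5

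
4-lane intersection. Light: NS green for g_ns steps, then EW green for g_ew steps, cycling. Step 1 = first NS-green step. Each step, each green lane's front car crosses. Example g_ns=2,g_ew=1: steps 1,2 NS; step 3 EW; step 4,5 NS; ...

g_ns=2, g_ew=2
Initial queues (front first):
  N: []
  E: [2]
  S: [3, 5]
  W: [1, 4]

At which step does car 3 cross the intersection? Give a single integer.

Step 1 [NS]: N:empty,E:wait,S:car3-GO,W:wait | queues: N=0 E=1 S=1 W=2
Step 2 [NS]: N:empty,E:wait,S:car5-GO,W:wait | queues: N=0 E=1 S=0 W=2
Step 3 [EW]: N:wait,E:car2-GO,S:wait,W:car1-GO | queues: N=0 E=0 S=0 W=1
Step 4 [EW]: N:wait,E:empty,S:wait,W:car4-GO | queues: N=0 E=0 S=0 W=0
Car 3 crosses at step 1

1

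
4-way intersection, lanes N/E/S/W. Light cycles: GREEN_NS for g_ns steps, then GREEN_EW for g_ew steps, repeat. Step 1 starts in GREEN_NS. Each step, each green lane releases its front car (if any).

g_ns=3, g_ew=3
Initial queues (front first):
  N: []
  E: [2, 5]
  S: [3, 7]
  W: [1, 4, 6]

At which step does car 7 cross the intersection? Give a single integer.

Step 1 [NS]: N:empty,E:wait,S:car3-GO,W:wait | queues: N=0 E=2 S=1 W=3
Step 2 [NS]: N:empty,E:wait,S:car7-GO,W:wait | queues: N=0 E=2 S=0 W=3
Step 3 [NS]: N:empty,E:wait,S:empty,W:wait | queues: N=0 E=2 S=0 W=3
Step 4 [EW]: N:wait,E:car2-GO,S:wait,W:car1-GO | queues: N=0 E=1 S=0 W=2
Step 5 [EW]: N:wait,E:car5-GO,S:wait,W:car4-GO | queues: N=0 E=0 S=0 W=1
Step 6 [EW]: N:wait,E:empty,S:wait,W:car6-GO | queues: N=0 E=0 S=0 W=0
Car 7 crosses at step 2

2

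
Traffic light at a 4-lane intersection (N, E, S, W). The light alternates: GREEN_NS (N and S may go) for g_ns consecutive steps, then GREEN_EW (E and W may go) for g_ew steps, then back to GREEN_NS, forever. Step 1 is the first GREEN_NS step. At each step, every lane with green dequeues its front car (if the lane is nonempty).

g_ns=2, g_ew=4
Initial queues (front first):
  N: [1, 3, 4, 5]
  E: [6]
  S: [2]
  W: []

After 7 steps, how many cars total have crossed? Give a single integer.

Answer: 5

Derivation:
Step 1 [NS]: N:car1-GO,E:wait,S:car2-GO,W:wait | queues: N=3 E=1 S=0 W=0
Step 2 [NS]: N:car3-GO,E:wait,S:empty,W:wait | queues: N=2 E=1 S=0 W=0
Step 3 [EW]: N:wait,E:car6-GO,S:wait,W:empty | queues: N=2 E=0 S=0 W=0
Step 4 [EW]: N:wait,E:empty,S:wait,W:empty | queues: N=2 E=0 S=0 W=0
Step 5 [EW]: N:wait,E:empty,S:wait,W:empty | queues: N=2 E=0 S=0 W=0
Step 6 [EW]: N:wait,E:empty,S:wait,W:empty | queues: N=2 E=0 S=0 W=0
Step 7 [NS]: N:car4-GO,E:wait,S:empty,W:wait | queues: N=1 E=0 S=0 W=0
Cars crossed by step 7: 5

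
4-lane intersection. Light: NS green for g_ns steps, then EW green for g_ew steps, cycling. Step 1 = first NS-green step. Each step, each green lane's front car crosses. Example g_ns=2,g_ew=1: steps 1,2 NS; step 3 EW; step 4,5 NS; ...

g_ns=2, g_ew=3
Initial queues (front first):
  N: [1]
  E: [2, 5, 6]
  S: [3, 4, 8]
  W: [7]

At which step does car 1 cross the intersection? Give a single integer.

Step 1 [NS]: N:car1-GO,E:wait,S:car3-GO,W:wait | queues: N=0 E=3 S=2 W=1
Step 2 [NS]: N:empty,E:wait,S:car4-GO,W:wait | queues: N=0 E=3 S=1 W=1
Step 3 [EW]: N:wait,E:car2-GO,S:wait,W:car7-GO | queues: N=0 E=2 S=1 W=0
Step 4 [EW]: N:wait,E:car5-GO,S:wait,W:empty | queues: N=0 E=1 S=1 W=0
Step 5 [EW]: N:wait,E:car6-GO,S:wait,W:empty | queues: N=0 E=0 S=1 W=0
Step 6 [NS]: N:empty,E:wait,S:car8-GO,W:wait | queues: N=0 E=0 S=0 W=0
Car 1 crosses at step 1

1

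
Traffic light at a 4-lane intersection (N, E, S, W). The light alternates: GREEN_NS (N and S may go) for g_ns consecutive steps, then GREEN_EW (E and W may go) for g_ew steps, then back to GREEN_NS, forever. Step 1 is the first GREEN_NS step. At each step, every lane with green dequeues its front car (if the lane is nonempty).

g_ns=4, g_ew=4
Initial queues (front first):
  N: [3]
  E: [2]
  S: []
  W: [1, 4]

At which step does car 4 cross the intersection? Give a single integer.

Step 1 [NS]: N:car3-GO,E:wait,S:empty,W:wait | queues: N=0 E=1 S=0 W=2
Step 2 [NS]: N:empty,E:wait,S:empty,W:wait | queues: N=0 E=1 S=0 W=2
Step 3 [NS]: N:empty,E:wait,S:empty,W:wait | queues: N=0 E=1 S=0 W=2
Step 4 [NS]: N:empty,E:wait,S:empty,W:wait | queues: N=0 E=1 S=0 W=2
Step 5 [EW]: N:wait,E:car2-GO,S:wait,W:car1-GO | queues: N=0 E=0 S=0 W=1
Step 6 [EW]: N:wait,E:empty,S:wait,W:car4-GO | queues: N=0 E=0 S=0 W=0
Car 4 crosses at step 6

6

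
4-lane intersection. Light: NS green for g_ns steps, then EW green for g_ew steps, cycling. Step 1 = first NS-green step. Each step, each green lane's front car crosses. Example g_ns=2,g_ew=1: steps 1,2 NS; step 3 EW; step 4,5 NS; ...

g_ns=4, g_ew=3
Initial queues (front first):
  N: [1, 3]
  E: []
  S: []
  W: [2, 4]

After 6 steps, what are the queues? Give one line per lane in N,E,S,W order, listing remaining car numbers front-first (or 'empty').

Step 1 [NS]: N:car1-GO,E:wait,S:empty,W:wait | queues: N=1 E=0 S=0 W=2
Step 2 [NS]: N:car3-GO,E:wait,S:empty,W:wait | queues: N=0 E=0 S=0 W=2
Step 3 [NS]: N:empty,E:wait,S:empty,W:wait | queues: N=0 E=0 S=0 W=2
Step 4 [NS]: N:empty,E:wait,S:empty,W:wait | queues: N=0 E=0 S=0 W=2
Step 5 [EW]: N:wait,E:empty,S:wait,W:car2-GO | queues: N=0 E=0 S=0 W=1
Step 6 [EW]: N:wait,E:empty,S:wait,W:car4-GO | queues: N=0 E=0 S=0 W=0

N: empty
E: empty
S: empty
W: empty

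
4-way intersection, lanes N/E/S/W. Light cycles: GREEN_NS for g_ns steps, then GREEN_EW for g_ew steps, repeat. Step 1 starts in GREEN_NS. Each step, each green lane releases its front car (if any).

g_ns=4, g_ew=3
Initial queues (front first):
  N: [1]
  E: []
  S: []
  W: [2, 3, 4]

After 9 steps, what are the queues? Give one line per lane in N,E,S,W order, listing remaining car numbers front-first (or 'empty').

Step 1 [NS]: N:car1-GO,E:wait,S:empty,W:wait | queues: N=0 E=0 S=0 W=3
Step 2 [NS]: N:empty,E:wait,S:empty,W:wait | queues: N=0 E=0 S=0 W=3
Step 3 [NS]: N:empty,E:wait,S:empty,W:wait | queues: N=0 E=0 S=0 W=3
Step 4 [NS]: N:empty,E:wait,S:empty,W:wait | queues: N=0 E=0 S=0 W=3
Step 5 [EW]: N:wait,E:empty,S:wait,W:car2-GO | queues: N=0 E=0 S=0 W=2
Step 6 [EW]: N:wait,E:empty,S:wait,W:car3-GO | queues: N=0 E=0 S=0 W=1
Step 7 [EW]: N:wait,E:empty,S:wait,W:car4-GO | queues: N=0 E=0 S=0 W=0

N: empty
E: empty
S: empty
W: empty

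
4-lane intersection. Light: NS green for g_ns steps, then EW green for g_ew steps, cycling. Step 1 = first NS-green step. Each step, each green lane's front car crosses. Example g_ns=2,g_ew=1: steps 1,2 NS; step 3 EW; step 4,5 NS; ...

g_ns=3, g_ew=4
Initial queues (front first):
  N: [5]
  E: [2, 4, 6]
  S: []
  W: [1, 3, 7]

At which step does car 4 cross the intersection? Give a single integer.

Step 1 [NS]: N:car5-GO,E:wait,S:empty,W:wait | queues: N=0 E=3 S=0 W=3
Step 2 [NS]: N:empty,E:wait,S:empty,W:wait | queues: N=0 E=3 S=0 W=3
Step 3 [NS]: N:empty,E:wait,S:empty,W:wait | queues: N=0 E=3 S=0 W=3
Step 4 [EW]: N:wait,E:car2-GO,S:wait,W:car1-GO | queues: N=0 E=2 S=0 W=2
Step 5 [EW]: N:wait,E:car4-GO,S:wait,W:car3-GO | queues: N=0 E=1 S=0 W=1
Step 6 [EW]: N:wait,E:car6-GO,S:wait,W:car7-GO | queues: N=0 E=0 S=0 W=0
Car 4 crosses at step 5

5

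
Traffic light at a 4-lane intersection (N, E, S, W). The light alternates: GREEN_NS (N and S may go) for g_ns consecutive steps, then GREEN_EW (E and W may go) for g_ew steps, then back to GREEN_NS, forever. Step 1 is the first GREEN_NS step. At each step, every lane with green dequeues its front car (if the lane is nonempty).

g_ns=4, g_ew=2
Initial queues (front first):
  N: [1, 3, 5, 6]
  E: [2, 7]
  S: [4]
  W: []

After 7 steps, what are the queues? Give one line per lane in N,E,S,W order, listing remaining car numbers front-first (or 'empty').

Step 1 [NS]: N:car1-GO,E:wait,S:car4-GO,W:wait | queues: N=3 E=2 S=0 W=0
Step 2 [NS]: N:car3-GO,E:wait,S:empty,W:wait | queues: N=2 E=2 S=0 W=0
Step 3 [NS]: N:car5-GO,E:wait,S:empty,W:wait | queues: N=1 E=2 S=0 W=0
Step 4 [NS]: N:car6-GO,E:wait,S:empty,W:wait | queues: N=0 E=2 S=0 W=0
Step 5 [EW]: N:wait,E:car2-GO,S:wait,W:empty | queues: N=0 E=1 S=0 W=0
Step 6 [EW]: N:wait,E:car7-GO,S:wait,W:empty | queues: N=0 E=0 S=0 W=0

N: empty
E: empty
S: empty
W: empty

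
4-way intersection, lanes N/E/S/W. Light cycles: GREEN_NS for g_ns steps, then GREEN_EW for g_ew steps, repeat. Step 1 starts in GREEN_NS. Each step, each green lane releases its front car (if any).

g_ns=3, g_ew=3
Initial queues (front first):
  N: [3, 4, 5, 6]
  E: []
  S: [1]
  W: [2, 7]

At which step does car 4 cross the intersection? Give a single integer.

Step 1 [NS]: N:car3-GO,E:wait,S:car1-GO,W:wait | queues: N=3 E=0 S=0 W=2
Step 2 [NS]: N:car4-GO,E:wait,S:empty,W:wait | queues: N=2 E=0 S=0 W=2
Step 3 [NS]: N:car5-GO,E:wait,S:empty,W:wait | queues: N=1 E=0 S=0 W=2
Step 4 [EW]: N:wait,E:empty,S:wait,W:car2-GO | queues: N=1 E=0 S=0 W=1
Step 5 [EW]: N:wait,E:empty,S:wait,W:car7-GO | queues: N=1 E=0 S=0 W=0
Step 6 [EW]: N:wait,E:empty,S:wait,W:empty | queues: N=1 E=0 S=0 W=0
Step 7 [NS]: N:car6-GO,E:wait,S:empty,W:wait | queues: N=0 E=0 S=0 W=0
Car 4 crosses at step 2

2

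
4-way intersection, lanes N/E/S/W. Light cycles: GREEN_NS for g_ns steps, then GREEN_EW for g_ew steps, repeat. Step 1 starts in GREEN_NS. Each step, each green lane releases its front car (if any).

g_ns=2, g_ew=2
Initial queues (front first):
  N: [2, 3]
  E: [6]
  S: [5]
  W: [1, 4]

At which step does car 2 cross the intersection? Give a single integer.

Step 1 [NS]: N:car2-GO,E:wait,S:car5-GO,W:wait | queues: N=1 E=1 S=0 W=2
Step 2 [NS]: N:car3-GO,E:wait,S:empty,W:wait | queues: N=0 E=1 S=0 W=2
Step 3 [EW]: N:wait,E:car6-GO,S:wait,W:car1-GO | queues: N=0 E=0 S=0 W=1
Step 4 [EW]: N:wait,E:empty,S:wait,W:car4-GO | queues: N=0 E=0 S=0 W=0
Car 2 crosses at step 1

1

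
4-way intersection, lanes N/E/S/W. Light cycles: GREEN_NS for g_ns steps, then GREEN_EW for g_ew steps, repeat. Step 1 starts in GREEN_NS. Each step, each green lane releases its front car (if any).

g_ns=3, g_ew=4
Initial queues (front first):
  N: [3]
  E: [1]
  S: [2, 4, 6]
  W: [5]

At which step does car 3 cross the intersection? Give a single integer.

Step 1 [NS]: N:car3-GO,E:wait,S:car2-GO,W:wait | queues: N=0 E=1 S=2 W=1
Step 2 [NS]: N:empty,E:wait,S:car4-GO,W:wait | queues: N=0 E=1 S=1 W=1
Step 3 [NS]: N:empty,E:wait,S:car6-GO,W:wait | queues: N=0 E=1 S=0 W=1
Step 4 [EW]: N:wait,E:car1-GO,S:wait,W:car5-GO | queues: N=0 E=0 S=0 W=0
Car 3 crosses at step 1

1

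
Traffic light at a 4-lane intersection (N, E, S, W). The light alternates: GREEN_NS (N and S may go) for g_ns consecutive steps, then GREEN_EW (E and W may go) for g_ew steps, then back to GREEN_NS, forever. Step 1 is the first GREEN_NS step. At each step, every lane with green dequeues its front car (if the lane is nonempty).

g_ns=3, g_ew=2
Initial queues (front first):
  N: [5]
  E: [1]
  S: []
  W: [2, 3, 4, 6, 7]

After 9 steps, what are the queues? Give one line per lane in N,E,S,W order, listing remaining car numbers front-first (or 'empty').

Step 1 [NS]: N:car5-GO,E:wait,S:empty,W:wait | queues: N=0 E=1 S=0 W=5
Step 2 [NS]: N:empty,E:wait,S:empty,W:wait | queues: N=0 E=1 S=0 W=5
Step 3 [NS]: N:empty,E:wait,S:empty,W:wait | queues: N=0 E=1 S=0 W=5
Step 4 [EW]: N:wait,E:car1-GO,S:wait,W:car2-GO | queues: N=0 E=0 S=0 W=4
Step 5 [EW]: N:wait,E:empty,S:wait,W:car3-GO | queues: N=0 E=0 S=0 W=3
Step 6 [NS]: N:empty,E:wait,S:empty,W:wait | queues: N=0 E=0 S=0 W=3
Step 7 [NS]: N:empty,E:wait,S:empty,W:wait | queues: N=0 E=0 S=0 W=3
Step 8 [NS]: N:empty,E:wait,S:empty,W:wait | queues: N=0 E=0 S=0 W=3
Step 9 [EW]: N:wait,E:empty,S:wait,W:car4-GO | queues: N=0 E=0 S=0 W=2

N: empty
E: empty
S: empty
W: 6 7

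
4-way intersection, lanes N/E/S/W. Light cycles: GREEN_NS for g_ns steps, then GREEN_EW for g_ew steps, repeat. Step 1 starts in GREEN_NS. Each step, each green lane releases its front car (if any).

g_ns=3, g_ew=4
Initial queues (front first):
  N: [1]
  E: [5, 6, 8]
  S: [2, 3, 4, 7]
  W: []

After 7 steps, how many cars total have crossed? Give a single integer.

Answer: 7

Derivation:
Step 1 [NS]: N:car1-GO,E:wait,S:car2-GO,W:wait | queues: N=0 E=3 S=3 W=0
Step 2 [NS]: N:empty,E:wait,S:car3-GO,W:wait | queues: N=0 E=3 S=2 W=0
Step 3 [NS]: N:empty,E:wait,S:car4-GO,W:wait | queues: N=0 E=3 S=1 W=0
Step 4 [EW]: N:wait,E:car5-GO,S:wait,W:empty | queues: N=0 E=2 S=1 W=0
Step 5 [EW]: N:wait,E:car6-GO,S:wait,W:empty | queues: N=0 E=1 S=1 W=0
Step 6 [EW]: N:wait,E:car8-GO,S:wait,W:empty | queues: N=0 E=0 S=1 W=0
Step 7 [EW]: N:wait,E:empty,S:wait,W:empty | queues: N=0 E=0 S=1 W=0
Cars crossed by step 7: 7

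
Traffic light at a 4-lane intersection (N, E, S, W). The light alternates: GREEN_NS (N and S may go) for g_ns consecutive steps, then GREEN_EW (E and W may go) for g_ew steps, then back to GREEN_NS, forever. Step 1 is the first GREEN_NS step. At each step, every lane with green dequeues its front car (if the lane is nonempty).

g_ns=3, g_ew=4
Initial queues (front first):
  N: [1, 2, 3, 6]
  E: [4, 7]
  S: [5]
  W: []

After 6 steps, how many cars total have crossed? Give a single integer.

Step 1 [NS]: N:car1-GO,E:wait,S:car5-GO,W:wait | queues: N=3 E=2 S=0 W=0
Step 2 [NS]: N:car2-GO,E:wait,S:empty,W:wait | queues: N=2 E=2 S=0 W=0
Step 3 [NS]: N:car3-GO,E:wait,S:empty,W:wait | queues: N=1 E=2 S=0 W=0
Step 4 [EW]: N:wait,E:car4-GO,S:wait,W:empty | queues: N=1 E=1 S=0 W=0
Step 5 [EW]: N:wait,E:car7-GO,S:wait,W:empty | queues: N=1 E=0 S=0 W=0
Step 6 [EW]: N:wait,E:empty,S:wait,W:empty | queues: N=1 E=0 S=0 W=0
Cars crossed by step 6: 6

Answer: 6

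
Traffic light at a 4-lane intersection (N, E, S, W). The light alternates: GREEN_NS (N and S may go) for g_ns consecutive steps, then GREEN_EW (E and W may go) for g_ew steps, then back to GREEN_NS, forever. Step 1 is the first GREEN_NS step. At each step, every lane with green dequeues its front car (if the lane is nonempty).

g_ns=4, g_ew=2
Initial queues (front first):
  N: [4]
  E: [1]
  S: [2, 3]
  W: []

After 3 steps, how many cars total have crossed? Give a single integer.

Answer: 3

Derivation:
Step 1 [NS]: N:car4-GO,E:wait,S:car2-GO,W:wait | queues: N=0 E=1 S=1 W=0
Step 2 [NS]: N:empty,E:wait,S:car3-GO,W:wait | queues: N=0 E=1 S=0 W=0
Step 3 [NS]: N:empty,E:wait,S:empty,W:wait | queues: N=0 E=1 S=0 W=0
Cars crossed by step 3: 3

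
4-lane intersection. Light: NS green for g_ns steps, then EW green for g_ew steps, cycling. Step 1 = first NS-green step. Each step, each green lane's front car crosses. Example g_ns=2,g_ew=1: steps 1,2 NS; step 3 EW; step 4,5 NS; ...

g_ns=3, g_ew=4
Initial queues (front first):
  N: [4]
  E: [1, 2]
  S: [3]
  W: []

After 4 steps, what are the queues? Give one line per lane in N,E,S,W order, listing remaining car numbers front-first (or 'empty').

Step 1 [NS]: N:car4-GO,E:wait,S:car3-GO,W:wait | queues: N=0 E=2 S=0 W=0
Step 2 [NS]: N:empty,E:wait,S:empty,W:wait | queues: N=0 E=2 S=0 W=0
Step 3 [NS]: N:empty,E:wait,S:empty,W:wait | queues: N=0 E=2 S=0 W=0
Step 4 [EW]: N:wait,E:car1-GO,S:wait,W:empty | queues: N=0 E=1 S=0 W=0

N: empty
E: 2
S: empty
W: empty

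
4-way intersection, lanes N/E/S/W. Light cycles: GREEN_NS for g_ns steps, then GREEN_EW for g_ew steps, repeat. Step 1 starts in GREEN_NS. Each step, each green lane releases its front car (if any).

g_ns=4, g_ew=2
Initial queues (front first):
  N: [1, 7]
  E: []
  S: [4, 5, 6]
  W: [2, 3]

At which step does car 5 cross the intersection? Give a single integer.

Step 1 [NS]: N:car1-GO,E:wait,S:car4-GO,W:wait | queues: N=1 E=0 S=2 W=2
Step 2 [NS]: N:car7-GO,E:wait,S:car5-GO,W:wait | queues: N=0 E=0 S=1 W=2
Step 3 [NS]: N:empty,E:wait,S:car6-GO,W:wait | queues: N=0 E=0 S=0 W=2
Step 4 [NS]: N:empty,E:wait,S:empty,W:wait | queues: N=0 E=0 S=0 W=2
Step 5 [EW]: N:wait,E:empty,S:wait,W:car2-GO | queues: N=0 E=0 S=0 W=1
Step 6 [EW]: N:wait,E:empty,S:wait,W:car3-GO | queues: N=0 E=0 S=0 W=0
Car 5 crosses at step 2

2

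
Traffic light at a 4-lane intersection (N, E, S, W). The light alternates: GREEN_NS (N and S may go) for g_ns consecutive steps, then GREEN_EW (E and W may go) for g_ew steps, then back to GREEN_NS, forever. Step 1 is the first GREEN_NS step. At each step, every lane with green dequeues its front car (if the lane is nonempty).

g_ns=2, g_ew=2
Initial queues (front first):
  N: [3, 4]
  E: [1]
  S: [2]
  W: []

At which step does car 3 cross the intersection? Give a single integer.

Step 1 [NS]: N:car3-GO,E:wait,S:car2-GO,W:wait | queues: N=1 E=1 S=0 W=0
Step 2 [NS]: N:car4-GO,E:wait,S:empty,W:wait | queues: N=0 E=1 S=0 W=0
Step 3 [EW]: N:wait,E:car1-GO,S:wait,W:empty | queues: N=0 E=0 S=0 W=0
Car 3 crosses at step 1

1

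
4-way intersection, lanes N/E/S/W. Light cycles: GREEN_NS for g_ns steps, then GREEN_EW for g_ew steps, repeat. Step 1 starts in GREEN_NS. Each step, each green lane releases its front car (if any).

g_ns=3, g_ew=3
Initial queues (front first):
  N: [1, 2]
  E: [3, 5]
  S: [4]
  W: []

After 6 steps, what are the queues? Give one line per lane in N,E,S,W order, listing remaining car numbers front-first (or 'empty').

Step 1 [NS]: N:car1-GO,E:wait,S:car4-GO,W:wait | queues: N=1 E=2 S=0 W=0
Step 2 [NS]: N:car2-GO,E:wait,S:empty,W:wait | queues: N=0 E=2 S=0 W=0
Step 3 [NS]: N:empty,E:wait,S:empty,W:wait | queues: N=0 E=2 S=0 W=0
Step 4 [EW]: N:wait,E:car3-GO,S:wait,W:empty | queues: N=0 E=1 S=0 W=0
Step 5 [EW]: N:wait,E:car5-GO,S:wait,W:empty | queues: N=0 E=0 S=0 W=0

N: empty
E: empty
S: empty
W: empty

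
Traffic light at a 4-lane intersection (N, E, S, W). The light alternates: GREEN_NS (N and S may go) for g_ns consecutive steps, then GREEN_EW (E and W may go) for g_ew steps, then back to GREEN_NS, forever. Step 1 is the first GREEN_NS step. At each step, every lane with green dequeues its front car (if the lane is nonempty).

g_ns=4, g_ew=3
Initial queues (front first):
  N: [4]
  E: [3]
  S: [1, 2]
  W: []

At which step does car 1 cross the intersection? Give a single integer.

Step 1 [NS]: N:car4-GO,E:wait,S:car1-GO,W:wait | queues: N=0 E=1 S=1 W=0
Step 2 [NS]: N:empty,E:wait,S:car2-GO,W:wait | queues: N=0 E=1 S=0 W=0
Step 3 [NS]: N:empty,E:wait,S:empty,W:wait | queues: N=0 E=1 S=0 W=0
Step 4 [NS]: N:empty,E:wait,S:empty,W:wait | queues: N=0 E=1 S=0 W=0
Step 5 [EW]: N:wait,E:car3-GO,S:wait,W:empty | queues: N=0 E=0 S=0 W=0
Car 1 crosses at step 1

1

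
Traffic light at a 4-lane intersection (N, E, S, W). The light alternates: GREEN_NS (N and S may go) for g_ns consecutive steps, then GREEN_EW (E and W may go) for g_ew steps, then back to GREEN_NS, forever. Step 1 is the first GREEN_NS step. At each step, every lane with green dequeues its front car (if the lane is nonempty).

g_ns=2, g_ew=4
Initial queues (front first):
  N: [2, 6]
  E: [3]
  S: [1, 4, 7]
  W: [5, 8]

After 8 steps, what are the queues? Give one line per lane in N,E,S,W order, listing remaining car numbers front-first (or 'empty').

Step 1 [NS]: N:car2-GO,E:wait,S:car1-GO,W:wait | queues: N=1 E=1 S=2 W=2
Step 2 [NS]: N:car6-GO,E:wait,S:car4-GO,W:wait | queues: N=0 E=1 S=1 W=2
Step 3 [EW]: N:wait,E:car3-GO,S:wait,W:car5-GO | queues: N=0 E=0 S=1 W=1
Step 4 [EW]: N:wait,E:empty,S:wait,W:car8-GO | queues: N=0 E=0 S=1 W=0
Step 5 [EW]: N:wait,E:empty,S:wait,W:empty | queues: N=0 E=0 S=1 W=0
Step 6 [EW]: N:wait,E:empty,S:wait,W:empty | queues: N=0 E=0 S=1 W=0
Step 7 [NS]: N:empty,E:wait,S:car7-GO,W:wait | queues: N=0 E=0 S=0 W=0

N: empty
E: empty
S: empty
W: empty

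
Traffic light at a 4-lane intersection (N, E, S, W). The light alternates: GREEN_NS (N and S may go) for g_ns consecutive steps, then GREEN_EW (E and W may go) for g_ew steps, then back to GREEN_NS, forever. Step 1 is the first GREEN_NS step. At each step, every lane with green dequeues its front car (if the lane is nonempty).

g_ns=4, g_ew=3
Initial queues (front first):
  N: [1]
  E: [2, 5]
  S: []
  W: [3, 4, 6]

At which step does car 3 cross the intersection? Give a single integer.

Step 1 [NS]: N:car1-GO,E:wait,S:empty,W:wait | queues: N=0 E=2 S=0 W=3
Step 2 [NS]: N:empty,E:wait,S:empty,W:wait | queues: N=0 E=2 S=0 W=3
Step 3 [NS]: N:empty,E:wait,S:empty,W:wait | queues: N=0 E=2 S=0 W=3
Step 4 [NS]: N:empty,E:wait,S:empty,W:wait | queues: N=0 E=2 S=0 W=3
Step 5 [EW]: N:wait,E:car2-GO,S:wait,W:car3-GO | queues: N=0 E=1 S=0 W=2
Step 6 [EW]: N:wait,E:car5-GO,S:wait,W:car4-GO | queues: N=0 E=0 S=0 W=1
Step 7 [EW]: N:wait,E:empty,S:wait,W:car6-GO | queues: N=0 E=0 S=0 W=0
Car 3 crosses at step 5

5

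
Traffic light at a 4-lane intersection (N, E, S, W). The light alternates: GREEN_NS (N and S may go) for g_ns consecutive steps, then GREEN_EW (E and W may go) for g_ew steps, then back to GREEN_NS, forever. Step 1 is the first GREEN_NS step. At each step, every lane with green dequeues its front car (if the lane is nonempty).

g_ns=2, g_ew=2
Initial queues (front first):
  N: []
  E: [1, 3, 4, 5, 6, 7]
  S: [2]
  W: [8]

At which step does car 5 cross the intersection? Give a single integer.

Step 1 [NS]: N:empty,E:wait,S:car2-GO,W:wait | queues: N=0 E=6 S=0 W=1
Step 2 [NS]: N:empty,E:wait,S:empty,W:wait | queues: N=0 E=6 S=0 W=1
Step 3 [EW]: N:wait,E:car1-GO,S:wait,W:car8-GO | queues: N=0 E=5 S=0 W=0
Step 4 [EW]: N:wait,E:car3-GO,S:wait,W:empty | queues: N=0 E=4 S=0 W=0
Step 5 [NS]: N:empty,E:wait,S:empty,W:wait | queues: N=0 E=4 S=0 W=0
Step 6 [NS]: N:empty,E:wait,S:empty,W:wait | queues: N=0 E=4 S=0 W=0
Step 7 [EW]: N:wait,E:car4-GO,S:wait,W:empty | queues: N=0 E=3 S=0 W=0
Step 8 [EW]: N:wait,E:car5-GO,S:wait,W:empty | queues: N=0 E=2 S=0 W=0
Step 9 [NS]: N:empty,E:wait,S:empty,W:wait | queues: N=0 E=2 S=0 W=0
Step 10 [NS]: N:empty,E:wait,S:empty,W:wait | queues: N=0 E=2 S=0 W=0
Step 11 [EW]: N:wait,E:car6-GO,S:wait,W:empty | queues: N=0 E=1 S=0 W=0
Step 12 [EW]: N:wait,E:car7-GO,S:wait,W:empty | queues: N=0 E=0 S=0 W=0
Car 5 crosses at step 8

8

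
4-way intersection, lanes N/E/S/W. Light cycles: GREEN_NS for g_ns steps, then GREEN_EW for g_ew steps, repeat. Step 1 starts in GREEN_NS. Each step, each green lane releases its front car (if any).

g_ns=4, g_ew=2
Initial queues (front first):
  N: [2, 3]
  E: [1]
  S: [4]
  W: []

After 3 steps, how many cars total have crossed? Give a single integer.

Step 1 [NS]: N:car2-GO,E:wait,S:car4-GO,W:wait | queues: N=1 E=1 S=0 W=0
Step 2 [NS]: N:car3-GO,E:wait,S:empty,W:wait | queues: N=0 E=1 S=0 W=0
Step 3 [NS]: N:empty,E:wait,S:empty,W:wait | queues: N=0 E=1 S=0 W=0
Cars crossed by step 3: 3

Answer: 3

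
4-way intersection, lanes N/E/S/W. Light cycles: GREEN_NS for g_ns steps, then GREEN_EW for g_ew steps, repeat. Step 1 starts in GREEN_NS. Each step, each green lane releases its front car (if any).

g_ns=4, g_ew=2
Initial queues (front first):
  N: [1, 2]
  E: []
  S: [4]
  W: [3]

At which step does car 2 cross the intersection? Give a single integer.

Step 1 [NS]: N:car1-GO,E:wait,S:car4-GO,W:wait | queues: N=1 E=0 S=0 W=1
Step 2 [NS]: N:car2-GO,E:wait,S:empty,W:wait | queues: N=0 E=0 S=0 W=1
Step 3 [NS]: N:empty,E:wait,S:empty,W:wait | queues: N=0 E=0 S=0 W=1
Step 4 [NS]: N:empty,E:wait,S:empty,W:wait | queues: N=0 E=0 S=0 W=1
Step 5 [EW]: N:wait,E:empty,S:wait,W:car3-GO | queues: N=0 E=0 S=0 W=0
Car 2 crosses at step 2

2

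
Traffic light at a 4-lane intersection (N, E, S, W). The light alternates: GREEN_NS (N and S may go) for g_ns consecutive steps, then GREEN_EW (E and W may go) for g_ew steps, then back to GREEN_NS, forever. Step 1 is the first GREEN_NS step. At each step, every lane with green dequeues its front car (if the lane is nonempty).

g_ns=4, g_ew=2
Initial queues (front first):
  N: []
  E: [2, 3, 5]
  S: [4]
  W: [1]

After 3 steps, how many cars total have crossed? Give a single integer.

Answer: 1

Derivation:
Step 1 [NS]: N:empty,E:wait,S:car4-GO,W:wait | queues: N=0 E=3 S=0 W=1
Step 2 [NS]: N:empty,E:wait,S:empty,W:wait | queues: N=0 E=3 S=0 W=1
Step 3 [NS]: N:empty,E:wait,S:empty,W:wait | queues: N=0 E=3 S=0 W=1
Cars crossed by step 3: 1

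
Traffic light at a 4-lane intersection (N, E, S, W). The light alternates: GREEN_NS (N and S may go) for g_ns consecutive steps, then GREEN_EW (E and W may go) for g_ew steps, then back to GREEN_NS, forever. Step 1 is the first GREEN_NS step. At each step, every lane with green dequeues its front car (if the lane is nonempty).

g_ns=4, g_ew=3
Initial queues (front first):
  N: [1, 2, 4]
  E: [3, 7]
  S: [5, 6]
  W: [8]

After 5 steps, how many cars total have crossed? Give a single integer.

Answer: 7

Derivation:
Step 1 [NS]: N:car1-GO,E:wait,S:car5-GO,W:wait | queues: N=2 E=2 S=1 W=1
Step 2 [NS]: N:car2-GO,E:wait,S:car6-GO,W:wait | queues: N=1 E=2 S=0 W=1
Step 3 [NS]: N:car4-GO,E:wait,S:empty,W:wait | queues: N=0 E=2 S=0 W=1
Step 4 [NS]: N:empty,E:wait,S:empty,W:wait | queues: N=0 E=2 S=0 W=1
Step 5 [EW]: N:wait,E:car3-GO,S:wait,W:car8-GO | queues: N=0 E=1 S=0 W=0
Cars crossed by step 5: 7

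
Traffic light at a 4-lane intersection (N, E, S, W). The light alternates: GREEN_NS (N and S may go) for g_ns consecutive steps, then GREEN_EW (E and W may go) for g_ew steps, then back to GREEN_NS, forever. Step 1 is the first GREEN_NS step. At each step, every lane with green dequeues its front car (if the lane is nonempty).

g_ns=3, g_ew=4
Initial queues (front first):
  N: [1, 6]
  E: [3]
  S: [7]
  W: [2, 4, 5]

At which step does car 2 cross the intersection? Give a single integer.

Step 1 [NS]: N:car1-GO,E:wait,S:car7-GO,W:wait | queues: N=1 E=1 S=0 W=3
Step 2 [NS]: N:car6-GO,E:wait,S:empty,W:wait | queues: N=0 E=1 S=0 W=3
Step 3 [NS]: N:empty,E:wait,S:empty,W:wait | queues: N=0 E=1 S=0 W=3
Step 4 [EW]: N:wait,E:car3-GO,S:wait,W:car2-GO | queues: N=0 E=0 S=0 W=2
Step 5 [EW]: N:wait,E:empty,S:wait,W:car4-GO | queues: N=0 E=0 S=0 W=1
Step 6 [EW]: N:wait,E:empty,S:wait,W:car5-GO | queues: N=0 E=0 S=0 W=0
Car 2 crosses at step 4

4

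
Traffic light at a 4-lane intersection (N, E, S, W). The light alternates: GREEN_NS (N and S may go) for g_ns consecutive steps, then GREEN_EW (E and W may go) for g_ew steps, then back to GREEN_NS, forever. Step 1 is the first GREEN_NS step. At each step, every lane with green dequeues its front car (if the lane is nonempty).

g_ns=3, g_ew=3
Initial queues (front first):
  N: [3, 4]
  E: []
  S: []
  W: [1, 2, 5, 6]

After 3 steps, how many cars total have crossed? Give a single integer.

Step 1 [NS]: N:car3-GO,E:wait,S:empty,W:wait | queues: N=1 E=0 S=0 W=4
Step 2 [NS]: N:car4-GO,E:wait,S:empty,W:wait | queues: N=0 E=0 S=0 W=4
Step 3 [NS]: N:empty,E:wait,S:empty,W:wait | queues: N=0 E=0 S=0 W=4
Cars crossed by step 3: 2

Answer: 2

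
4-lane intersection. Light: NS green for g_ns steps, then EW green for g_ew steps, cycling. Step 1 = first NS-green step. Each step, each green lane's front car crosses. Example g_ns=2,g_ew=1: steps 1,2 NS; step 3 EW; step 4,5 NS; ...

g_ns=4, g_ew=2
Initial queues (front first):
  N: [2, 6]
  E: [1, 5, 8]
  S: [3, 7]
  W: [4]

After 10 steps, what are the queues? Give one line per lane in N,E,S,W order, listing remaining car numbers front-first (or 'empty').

Step 1 [NS]: N:car2-GO,E:wait,S:car3-GO,W:wait | queues: N=1 E=3 S=1 W=1
Step 2 [NS]: N:car6-GO,E:wait,S:car7-GO,W:wait | queues: N=0 E=3 S=0 W=1
Step 3 [NS]: N:empty,E:wait,S:empty,W:wait | queues: N=0 E=3 S=0 W=1
Step 4 [NS]: N:empty,E:wait,S:empty,W:wait | queues: N=0 E=3 S=0 W=1
Step 5 [EW]: N:wait,E:car1-GO,S:wait,W:car4-GO | queues: N=0 E=2 S=0 W=0
Step 6 [EW]: N:wait,E:car5-GO,S:wait,W:empty | queues: N=0 E=1 S=0 W=0
Step 7 [NS]: N:empty,E:wait,S:empty,W:wait | queues: N=0 E=1 S=0 W=0
Step 8 [NS]: N:empty,E:wait,S:empty,W:wait | queues: N=0 E=1 S=0 W=0
Step 9 [NS]: N:empty,E:wait,S:empty,W:wait | queues: N=0 E=1 S=0 W=0
Step 10 [NS]: N:empty,E:wait,S:empty,W:wait | queues: N=0 E=1 S=0 W=0

N: empty
E: 8
S: empty
W: empty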